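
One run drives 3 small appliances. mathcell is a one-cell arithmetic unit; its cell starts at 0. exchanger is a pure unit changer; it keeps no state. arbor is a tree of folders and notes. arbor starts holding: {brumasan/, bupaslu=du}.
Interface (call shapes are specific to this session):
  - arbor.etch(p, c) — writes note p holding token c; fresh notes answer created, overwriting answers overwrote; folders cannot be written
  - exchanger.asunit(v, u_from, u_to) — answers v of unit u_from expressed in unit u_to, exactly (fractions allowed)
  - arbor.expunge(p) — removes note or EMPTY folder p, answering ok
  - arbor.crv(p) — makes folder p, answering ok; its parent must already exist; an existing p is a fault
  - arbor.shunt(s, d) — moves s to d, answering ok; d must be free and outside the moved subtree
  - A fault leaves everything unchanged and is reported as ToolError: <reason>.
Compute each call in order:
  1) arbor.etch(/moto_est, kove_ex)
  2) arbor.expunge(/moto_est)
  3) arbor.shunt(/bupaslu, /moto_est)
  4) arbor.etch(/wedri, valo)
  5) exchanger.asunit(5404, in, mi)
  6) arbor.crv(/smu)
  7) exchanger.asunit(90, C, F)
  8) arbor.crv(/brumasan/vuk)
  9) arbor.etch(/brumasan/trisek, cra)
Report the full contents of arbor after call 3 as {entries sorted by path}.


Answer: {brumasan/, moto_est=du}

Derivation:
% arbor.etch p→/moto_est c→kove_ex
:: created
% arbor.expunge p→/moto_est
:: ok
% arbor.shunt s→/bupaslu d→/moto_est
:: ok
% arbor.etch p→/wedri c→valo
:: created
% exchanger.asunit v→5404 u_from→in u_to→mi
:: 1351/15840
% arbor.crv p→/smu
:: ok
% exchanger.asunit v→90 u_from→C u_to→F
:: 194
% arbor.crv p→/brumasan/vuk
:: ok
% arbor.etch p→/brumasan/trisek c→cra
:: created


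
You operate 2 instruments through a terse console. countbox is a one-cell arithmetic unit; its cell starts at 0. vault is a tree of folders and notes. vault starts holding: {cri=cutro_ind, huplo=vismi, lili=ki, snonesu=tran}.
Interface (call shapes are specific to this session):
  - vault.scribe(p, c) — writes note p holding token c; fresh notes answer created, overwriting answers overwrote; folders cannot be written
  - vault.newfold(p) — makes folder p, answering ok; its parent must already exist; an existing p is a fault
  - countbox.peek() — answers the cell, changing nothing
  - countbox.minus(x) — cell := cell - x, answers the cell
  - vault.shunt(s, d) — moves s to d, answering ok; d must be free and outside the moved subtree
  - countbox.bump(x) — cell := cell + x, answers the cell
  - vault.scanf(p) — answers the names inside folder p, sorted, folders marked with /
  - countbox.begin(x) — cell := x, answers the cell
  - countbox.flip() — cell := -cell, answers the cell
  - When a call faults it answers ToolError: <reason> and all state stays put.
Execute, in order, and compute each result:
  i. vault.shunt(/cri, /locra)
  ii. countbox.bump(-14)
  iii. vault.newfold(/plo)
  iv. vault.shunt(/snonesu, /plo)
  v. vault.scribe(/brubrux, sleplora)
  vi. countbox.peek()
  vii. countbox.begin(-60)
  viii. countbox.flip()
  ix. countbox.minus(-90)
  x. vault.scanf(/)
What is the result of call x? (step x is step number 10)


Answer: [brubrux, huplo, lili, locra, plo/, snonesu]

Derivation:
→ vault.shunt(s=/cri, d=/locra)
← ok
→ countbox.bump(x=-14)
← -14
→ vault.newfold(p=/plo)
← ok
→ vault.shunt(s=/snonesu, d=/plo)
← ToolError: exists
→ vault.scribe(p=/brubrux, c=sleplora)
← created
→ countbox.peek()
← -14
→ countbox.begin(x=-60)
← -60
→ countbox.flip()
← 60
→ countbox.minus(x=-90)
← 150
→ vault.scanf(p=/)
← [brubrux, huplo, lili, locra, plo/, snonesu]


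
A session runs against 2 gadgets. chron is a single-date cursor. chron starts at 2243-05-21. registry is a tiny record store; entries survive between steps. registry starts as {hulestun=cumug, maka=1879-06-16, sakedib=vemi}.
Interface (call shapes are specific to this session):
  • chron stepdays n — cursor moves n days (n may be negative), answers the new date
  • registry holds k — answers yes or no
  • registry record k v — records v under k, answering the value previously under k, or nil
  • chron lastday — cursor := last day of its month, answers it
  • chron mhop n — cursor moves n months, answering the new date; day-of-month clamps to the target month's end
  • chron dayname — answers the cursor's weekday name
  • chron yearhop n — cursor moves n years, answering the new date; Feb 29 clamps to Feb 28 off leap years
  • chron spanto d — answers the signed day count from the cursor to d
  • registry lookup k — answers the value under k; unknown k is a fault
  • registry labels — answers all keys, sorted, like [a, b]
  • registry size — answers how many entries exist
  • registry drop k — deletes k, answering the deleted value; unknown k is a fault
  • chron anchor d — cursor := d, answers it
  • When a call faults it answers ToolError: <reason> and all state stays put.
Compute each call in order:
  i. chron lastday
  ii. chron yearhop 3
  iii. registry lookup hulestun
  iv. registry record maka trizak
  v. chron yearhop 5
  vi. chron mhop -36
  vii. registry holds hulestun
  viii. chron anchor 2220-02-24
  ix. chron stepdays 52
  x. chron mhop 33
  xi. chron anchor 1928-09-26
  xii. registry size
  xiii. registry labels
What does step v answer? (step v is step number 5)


Do: chron lastday[]
See: 2243-05-31
Do: chron yearhop[n: 3]
See: 2246-05-31
Do: registry lookup[k: hulestun]
See: cumug
Do: registry record[k: maka; v: trizak]
See: 1879-06-16
Do: chron yearhop[n: 5]
See: 2251-05-31
Do: chron mhop[n: -36]
See: 2248-05-31
Do: registry holds[k: hulestun]
See: yes
Do: chron anchor[d: 2220-02-24]
See: 2220-02-24
Do: chron stepdays[n: 52]
See: 2220-04-16
Do: chron mhop[n: 33]
See: 2223-01-16
Do: chron anchor[d: 1928-09-26]
See: 1928-09-26
Do: registry size[]
See: 3
Do: registry labels[]
See: [hulestun, maka, sakedib]

Answer: 2251-05-31


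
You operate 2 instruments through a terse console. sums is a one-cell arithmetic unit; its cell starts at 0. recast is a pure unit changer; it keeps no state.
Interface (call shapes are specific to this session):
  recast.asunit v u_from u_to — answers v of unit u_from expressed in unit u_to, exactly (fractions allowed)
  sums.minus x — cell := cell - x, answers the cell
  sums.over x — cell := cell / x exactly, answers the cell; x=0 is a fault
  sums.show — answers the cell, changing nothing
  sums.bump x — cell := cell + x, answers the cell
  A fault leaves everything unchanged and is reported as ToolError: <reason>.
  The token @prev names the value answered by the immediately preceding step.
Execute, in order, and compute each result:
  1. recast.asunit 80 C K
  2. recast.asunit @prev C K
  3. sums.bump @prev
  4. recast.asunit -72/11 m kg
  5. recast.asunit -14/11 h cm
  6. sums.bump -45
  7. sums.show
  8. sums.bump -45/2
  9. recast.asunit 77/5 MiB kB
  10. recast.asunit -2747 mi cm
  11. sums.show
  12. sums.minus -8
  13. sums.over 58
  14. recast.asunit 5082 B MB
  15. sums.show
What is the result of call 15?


Next I call recast.asunit passing v: 80, u_from: C, u_to: K, and observe 7063/20.
Calling recast.asunit passing v: @prev, u_from: C, u_to: K, giving 6263/10.
I use sums.bump passing x: @prev: 6263/10.
I call recast.asunit passing v: -72/11, u_from: m, u_to: kg, yielding ToolError: incompatible units.
I call recast.asunit passing v: -14/11, u_from: h, u_to: cm, giving ToolError: incompatible units.
I run sums.bump passing x: -45, yielding 5813/10.
Then sums.show(), — result: 5813/10.
I use sums.bump passing x: -45/2, and observe 2794/5.
Now I run recast.asunit passing v: 77/5, u_from: MiB, u_to: kB, → 10092544/625.
Then recast.asunit passing v: -2747, u_from: mi, u_to: cm, which returns -2210433984/5.
I try sums.show(), giving 2794/5.
Invoking sums.minus passing x: -8, which returns 2834/5.
Invoking sums.over passing x: 58, — result: 1417/145.
Next I call recast.asunit passing v: 5082, u_from: B, u_to: MB: 2541/500000.
I use sums.show(), → 1417/145.

Answer: 1417/145


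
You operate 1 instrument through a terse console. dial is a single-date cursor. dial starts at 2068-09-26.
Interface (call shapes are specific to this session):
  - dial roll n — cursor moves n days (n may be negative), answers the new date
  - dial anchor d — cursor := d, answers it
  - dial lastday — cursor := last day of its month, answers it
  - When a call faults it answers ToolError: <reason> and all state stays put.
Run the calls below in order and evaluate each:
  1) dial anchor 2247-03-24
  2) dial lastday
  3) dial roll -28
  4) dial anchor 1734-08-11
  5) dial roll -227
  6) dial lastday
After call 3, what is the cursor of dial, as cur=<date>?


Answer: cur=2247-03-03

Derivation:
I try dial anchor passing d: 2247-03-24, and get 2247-03-24.
Then dial lastday, → 2247-03-31.
Using dial roll passing n: -28, and get 2247-03-03.
I call dial anchor passing d: 1734-08-11, and see 1734-08-11.
Then dial roll passing n: -227, giving 1733-12-27.
Next I call dial lastday(), giving 1733-12-31.


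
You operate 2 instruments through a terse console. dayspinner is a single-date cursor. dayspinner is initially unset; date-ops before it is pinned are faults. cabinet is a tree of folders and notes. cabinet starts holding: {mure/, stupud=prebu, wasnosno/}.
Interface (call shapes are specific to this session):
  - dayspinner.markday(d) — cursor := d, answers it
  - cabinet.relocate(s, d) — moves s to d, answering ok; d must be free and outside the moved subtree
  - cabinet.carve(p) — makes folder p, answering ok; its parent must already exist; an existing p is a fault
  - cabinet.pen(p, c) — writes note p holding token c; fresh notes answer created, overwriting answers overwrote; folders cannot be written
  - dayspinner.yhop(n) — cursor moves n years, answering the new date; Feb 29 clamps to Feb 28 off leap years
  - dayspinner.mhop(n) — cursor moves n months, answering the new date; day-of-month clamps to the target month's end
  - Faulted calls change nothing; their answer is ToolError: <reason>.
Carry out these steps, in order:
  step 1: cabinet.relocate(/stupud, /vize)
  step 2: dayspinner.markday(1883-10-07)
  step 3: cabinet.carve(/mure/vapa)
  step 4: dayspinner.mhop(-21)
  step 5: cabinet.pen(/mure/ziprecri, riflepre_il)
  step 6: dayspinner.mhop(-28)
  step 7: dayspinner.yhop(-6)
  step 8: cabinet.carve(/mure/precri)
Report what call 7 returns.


Answer: 1873-09-07

Derivation:
·→ cabinet.relocate(s=/stupud, d=/vize)
·← ok
·→ dayspinner.markday(d=1883-10-07)
·← 1883-10-07
·→ cabinet.carve(p=/mure/vapa)
·← ok
·→ dayspinner.mhop(n=-21)
·← 1882-01-07
·→ cabinet.pen(p=/mure/ziprecri, c=riflepre_il)
·← created
·→ dayspinner.mhop(n=-28)
·← 1879-09-07
·→ dayspinner.yhop(n=-6)
·← 1873-09-07
·→ cabinet.carve(p=/mure/precri)
·← ok


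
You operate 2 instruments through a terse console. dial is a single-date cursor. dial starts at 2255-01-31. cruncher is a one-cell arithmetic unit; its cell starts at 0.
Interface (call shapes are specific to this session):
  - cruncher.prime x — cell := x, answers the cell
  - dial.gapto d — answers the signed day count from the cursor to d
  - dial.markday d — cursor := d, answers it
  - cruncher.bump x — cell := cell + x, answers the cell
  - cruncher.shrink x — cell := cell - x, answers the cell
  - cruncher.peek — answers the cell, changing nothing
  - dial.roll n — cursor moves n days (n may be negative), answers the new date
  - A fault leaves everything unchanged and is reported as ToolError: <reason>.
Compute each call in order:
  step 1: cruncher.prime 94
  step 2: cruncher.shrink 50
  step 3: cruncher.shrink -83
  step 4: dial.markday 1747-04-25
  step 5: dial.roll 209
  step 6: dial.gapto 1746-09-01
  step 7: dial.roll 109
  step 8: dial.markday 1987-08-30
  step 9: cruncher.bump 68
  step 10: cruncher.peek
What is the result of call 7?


Answer: 1748-03-08

Derivation:
Do: cruncher.prime[x='94']
See: 94
Do: cruncher.shrink[x='50']
See: 44
Do: cruncher.shrink[x='-83']
See: 127
Do: dial.markday[d='1747-04-25']
See: 1747-04-25
Do: dial.roll[n='209']
See: 1747-11-20
Do: dial.gapto[d='1746-09-01']
See: -445
Do: dial.roll[n='109']
See: 1748-03-08
Do: dial.markday[d='1987-08-30']
See: 1987-08-30
Do: cruncher.bump[x='68']
See: 195
Do: cruncher.peek[]
See: 195


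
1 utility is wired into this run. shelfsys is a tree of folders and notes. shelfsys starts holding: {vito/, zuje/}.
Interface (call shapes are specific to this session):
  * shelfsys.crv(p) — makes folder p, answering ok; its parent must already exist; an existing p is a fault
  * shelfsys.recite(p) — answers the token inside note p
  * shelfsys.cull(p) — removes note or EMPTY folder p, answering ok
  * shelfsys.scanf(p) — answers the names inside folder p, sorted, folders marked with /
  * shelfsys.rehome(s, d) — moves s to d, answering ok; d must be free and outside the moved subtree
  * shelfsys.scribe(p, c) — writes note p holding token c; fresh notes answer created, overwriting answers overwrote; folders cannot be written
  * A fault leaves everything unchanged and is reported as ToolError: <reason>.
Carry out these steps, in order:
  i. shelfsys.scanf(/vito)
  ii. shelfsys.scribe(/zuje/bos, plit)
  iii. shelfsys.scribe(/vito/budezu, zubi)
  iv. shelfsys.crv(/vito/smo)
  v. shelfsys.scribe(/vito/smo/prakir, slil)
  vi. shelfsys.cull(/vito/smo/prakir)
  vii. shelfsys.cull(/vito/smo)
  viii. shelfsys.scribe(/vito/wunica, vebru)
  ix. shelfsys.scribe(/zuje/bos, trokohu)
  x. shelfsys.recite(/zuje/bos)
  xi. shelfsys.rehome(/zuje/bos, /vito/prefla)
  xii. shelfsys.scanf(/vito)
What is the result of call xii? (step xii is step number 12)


Act: shelfsys.scanf[p='/vito']
Obs: []
Act: shelfsys.scribe[p='/zuje/bos'; c='plit']
Obs: created
Act: shelfsys.scribe[p='/vito/budezu'; c='zubi']
Obs: created
Act: shelfsys.crv[p='/vito/smo']
Obs: ok
Act: shelfsys.scribe[p='/vito/smo/prakir'; c='slil']
Obs: created
Act: shelfsys.cull[p='/vito/smo/prakir']
Obs: ok
Act: shelfsys.cull[p='/vito/smo']
Obs: ok
Act: shelfsys.scribe[p='/vito/wunica'; c='vebru']
Obs: created
Act: shelfsys.scribe[p='/zuje/bos'; c='trokohu']
Obs: overwrote
Act: shelfsys.recite[p='/zuje/bos']
Obs: trokohu
Act: shelfsys.rehome[s='/zuje/bos'; d='/vito/prefla']
Obs: ok
Act: shelfsys.scanf[p='/vito']
Obs: [budezu, prefla, wunica]

Answer: [budezu, prefla, wunica]


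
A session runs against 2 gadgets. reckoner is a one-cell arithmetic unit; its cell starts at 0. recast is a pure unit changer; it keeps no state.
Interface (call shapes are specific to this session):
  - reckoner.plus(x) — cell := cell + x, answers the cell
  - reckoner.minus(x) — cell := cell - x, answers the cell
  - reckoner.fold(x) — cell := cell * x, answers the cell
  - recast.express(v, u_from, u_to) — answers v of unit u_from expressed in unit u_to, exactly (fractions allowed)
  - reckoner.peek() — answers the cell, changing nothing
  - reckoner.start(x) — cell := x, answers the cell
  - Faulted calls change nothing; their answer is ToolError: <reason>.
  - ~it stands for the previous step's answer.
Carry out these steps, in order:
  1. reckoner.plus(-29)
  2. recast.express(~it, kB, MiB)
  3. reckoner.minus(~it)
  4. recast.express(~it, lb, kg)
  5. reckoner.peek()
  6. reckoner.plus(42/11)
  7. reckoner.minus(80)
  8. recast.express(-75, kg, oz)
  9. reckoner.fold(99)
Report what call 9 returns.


I use reckoner.plus(x→-29), and get -29.
Now I run recast.express(v→~it, u_from→kB, u_to→MiB), which returns -3625/131072.
Invoking reckoner.minus(x→~it), which returns -3797463/131072.
I try recast.express(v→~it, u_from→lb, u_to→kg), which returns -172250024215731/13107200000000.
I invoke reckoner.peek, yielding -3797463/131072.
Then reckoner.plus(x→42/11), giving -36267069/1441792.
Using reckoner.minus(x→80), giving -151610429/1441792.
Using recast.express(v→-75, u_from→kg, u_to→oz), — result: -120000000000/45359237.
I use reckoner.fold(x→99), and observe -1364493861/131072.

Answer: -1364493861/131072


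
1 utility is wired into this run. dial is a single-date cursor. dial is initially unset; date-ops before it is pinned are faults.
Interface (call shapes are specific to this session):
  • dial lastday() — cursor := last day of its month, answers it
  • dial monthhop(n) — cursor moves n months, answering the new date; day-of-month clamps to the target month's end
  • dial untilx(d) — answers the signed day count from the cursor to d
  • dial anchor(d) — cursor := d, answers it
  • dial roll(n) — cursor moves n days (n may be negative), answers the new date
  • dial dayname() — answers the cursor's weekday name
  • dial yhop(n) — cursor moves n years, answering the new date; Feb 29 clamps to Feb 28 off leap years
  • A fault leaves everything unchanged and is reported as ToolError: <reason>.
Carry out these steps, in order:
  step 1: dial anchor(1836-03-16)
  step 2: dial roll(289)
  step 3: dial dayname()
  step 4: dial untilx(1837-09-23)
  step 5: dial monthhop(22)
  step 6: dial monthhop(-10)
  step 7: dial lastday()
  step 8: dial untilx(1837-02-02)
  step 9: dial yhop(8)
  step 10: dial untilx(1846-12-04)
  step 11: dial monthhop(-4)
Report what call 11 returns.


Answer: 1845-08-31

Derivation:
I run dial anchor on 1836-03-16, giving 1836-03-16.
Invoking dial roll on 289, and observe 1836-12-30.
I try dial dayname: Friday.
I try dial untilx on 1837-09-23, and see 267.
I use dial monthhop on 22, — result: 1838-10-30.
Next I call dial monthhop on -10, and get 1837-12-30.
Next I call dial lastday(), giving 1837-12-31.
I use dial untilx on 1837-02-02, and get -332.
Next I call dial yhop on 8, yielding 1845-12-31.
Using dial untilx on 1846-12-04, — result: 338.
I invoke dial monthhop on -4, → 1845-08-31.


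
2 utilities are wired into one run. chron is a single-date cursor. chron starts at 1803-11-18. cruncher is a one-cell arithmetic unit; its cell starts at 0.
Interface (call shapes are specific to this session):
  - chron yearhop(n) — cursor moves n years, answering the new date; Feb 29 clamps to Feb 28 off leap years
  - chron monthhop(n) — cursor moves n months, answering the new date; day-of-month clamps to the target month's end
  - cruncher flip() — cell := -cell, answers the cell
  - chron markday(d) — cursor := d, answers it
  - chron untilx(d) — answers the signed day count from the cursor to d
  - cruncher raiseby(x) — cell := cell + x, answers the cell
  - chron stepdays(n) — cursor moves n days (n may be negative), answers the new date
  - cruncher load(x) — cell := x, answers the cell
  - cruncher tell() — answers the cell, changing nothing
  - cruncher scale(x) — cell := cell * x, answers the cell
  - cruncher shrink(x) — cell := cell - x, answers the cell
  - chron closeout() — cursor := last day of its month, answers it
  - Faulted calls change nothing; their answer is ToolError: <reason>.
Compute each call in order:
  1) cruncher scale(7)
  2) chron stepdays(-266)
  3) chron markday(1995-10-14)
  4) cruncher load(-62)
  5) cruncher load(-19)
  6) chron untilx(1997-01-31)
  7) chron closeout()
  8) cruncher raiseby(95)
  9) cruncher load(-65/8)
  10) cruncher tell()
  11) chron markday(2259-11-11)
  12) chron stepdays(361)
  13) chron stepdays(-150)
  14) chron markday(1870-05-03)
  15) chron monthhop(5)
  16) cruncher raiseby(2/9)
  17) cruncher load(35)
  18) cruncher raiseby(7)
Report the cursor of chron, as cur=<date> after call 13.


>>> cruncher scale 7
= 0
>>> chron stepdays -266
= 1803-02-25
>>> chron markday 1995-10-14
= 1995-10-14
>>> cruncher load -62
= -62
>>> cruncher load -19
= -19
>>> chron untilx 1997-01-31
= 475
>>> chron closeout
= 1995-10-31
>>> cruncher raiseby 95
= 76
>>> cruncher load -65/8
= -65/8
>>> cruncher tell
= -65/8
>>> chron markday 2259-11-11
= 2259-11-11
>>> chron stepdays 361
= 2260-11-06
>>> chron stepdays -150
= 2260-06-09
>>> chron markday 1870-05-03
= 1870-05-03
>>> chron monthhop 5
= 1870-10-03
>>> cruncher raiseby 2/9
= -569/72
>>> cruncher load 35
= 35
>>> cruncher raiseby 7
= 42

Answer: cur=2260-06-09


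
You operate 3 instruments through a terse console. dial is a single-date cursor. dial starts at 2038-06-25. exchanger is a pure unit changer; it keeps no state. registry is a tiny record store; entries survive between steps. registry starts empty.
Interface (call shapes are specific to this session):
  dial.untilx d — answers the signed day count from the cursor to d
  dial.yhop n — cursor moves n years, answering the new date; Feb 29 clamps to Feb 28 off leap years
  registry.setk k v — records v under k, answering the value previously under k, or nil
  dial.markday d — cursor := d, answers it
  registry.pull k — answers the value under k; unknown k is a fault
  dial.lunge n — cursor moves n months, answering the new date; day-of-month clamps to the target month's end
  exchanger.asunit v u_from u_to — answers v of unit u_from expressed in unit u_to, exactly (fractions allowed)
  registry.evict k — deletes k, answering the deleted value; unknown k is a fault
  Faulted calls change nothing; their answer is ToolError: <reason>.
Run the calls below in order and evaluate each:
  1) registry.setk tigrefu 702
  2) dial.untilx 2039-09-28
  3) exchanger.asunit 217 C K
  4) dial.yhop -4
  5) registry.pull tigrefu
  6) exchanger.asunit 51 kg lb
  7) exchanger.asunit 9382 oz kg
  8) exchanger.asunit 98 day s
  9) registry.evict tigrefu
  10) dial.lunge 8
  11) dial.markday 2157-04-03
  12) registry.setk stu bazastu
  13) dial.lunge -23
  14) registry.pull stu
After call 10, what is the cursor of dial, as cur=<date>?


>>> registry.setk tigrefu 702
:: nil
>>> dial.untilx 2039-09-28
:: 460
>>> exchanger.asunit 217 C K
:: 9803/20
>>> dial.yhop -4
:: 2034-06-25
>>> registry.pull tigrefu
:: 702
>>> exchanger.asunit 51 kg lb
:: 5100000000/45359237
>>> exchanger.asunit 9382 oz kg
:: 212780180767/800000000
>>> exchanger.asunit 98 day s
:: 8467200
>>> registry.evict tigrefu
:: 702
>>> dial.lunge 8
:: 2035-02-25
>>> dial.markday 2157-04-03
:: 2157-04-03
>>> registry.setk stu bazastu
:: nil
>>> dial.lunge -23
:: 2155-05-03
>>> registry.pull stu
:: bazastu

Answer: cur=2035-02-25


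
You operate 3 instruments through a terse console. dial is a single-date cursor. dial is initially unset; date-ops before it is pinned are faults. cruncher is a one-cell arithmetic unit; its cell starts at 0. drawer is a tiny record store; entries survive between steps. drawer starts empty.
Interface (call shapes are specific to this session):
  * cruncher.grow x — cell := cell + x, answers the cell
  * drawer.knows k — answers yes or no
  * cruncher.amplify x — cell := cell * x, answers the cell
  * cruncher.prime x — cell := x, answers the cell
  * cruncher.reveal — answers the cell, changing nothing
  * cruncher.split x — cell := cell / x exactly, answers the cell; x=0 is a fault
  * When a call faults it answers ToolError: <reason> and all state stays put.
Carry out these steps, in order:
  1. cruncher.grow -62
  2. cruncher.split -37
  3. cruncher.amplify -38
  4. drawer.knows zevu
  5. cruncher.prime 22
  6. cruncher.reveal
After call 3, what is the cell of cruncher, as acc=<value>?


Answer: acc=-2356/37

Derivation:
! grow(-62) ~> -62
! split(-37) ~> 62/37
! amplify(-38) ~> -2356/37
! knows(zevu) ~> no
! prime(22) ~> 22
! reveal() ~> 22


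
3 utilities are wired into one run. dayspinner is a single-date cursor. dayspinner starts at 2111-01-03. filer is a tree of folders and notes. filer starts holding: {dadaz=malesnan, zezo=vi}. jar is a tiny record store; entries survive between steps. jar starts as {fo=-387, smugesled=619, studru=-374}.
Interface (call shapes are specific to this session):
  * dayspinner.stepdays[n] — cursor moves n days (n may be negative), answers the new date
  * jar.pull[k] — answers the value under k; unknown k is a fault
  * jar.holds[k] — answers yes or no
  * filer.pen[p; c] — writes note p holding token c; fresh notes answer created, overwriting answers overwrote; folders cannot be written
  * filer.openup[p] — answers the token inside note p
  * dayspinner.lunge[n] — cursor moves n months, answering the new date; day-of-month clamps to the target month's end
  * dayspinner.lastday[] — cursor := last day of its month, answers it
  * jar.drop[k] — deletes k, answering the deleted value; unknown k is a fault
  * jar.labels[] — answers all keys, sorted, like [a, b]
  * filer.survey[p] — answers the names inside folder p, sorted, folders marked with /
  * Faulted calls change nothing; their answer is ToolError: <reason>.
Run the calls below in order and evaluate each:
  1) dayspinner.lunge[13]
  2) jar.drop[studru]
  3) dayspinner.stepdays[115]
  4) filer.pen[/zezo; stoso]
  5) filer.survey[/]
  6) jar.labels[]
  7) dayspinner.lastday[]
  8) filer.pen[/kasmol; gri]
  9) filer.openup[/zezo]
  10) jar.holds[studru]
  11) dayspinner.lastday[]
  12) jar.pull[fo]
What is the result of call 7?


>> dayspinner.lunge(n→13)
<< 2112-02-03
>> jar.drop(k→studru)
<< -374
>> dayspinner.stepdays(n→115)
<< 2112-05-28
>> filer.pen(p→/zezo, c→stoso)
<< overwrote
>> filer.survey(p→/)
<< [dadaz, zezo]
>> jar.labels()
<< [fo, smugesled]
>> dayspinner.lastday()
<< 2112-05-31
>> filer.pen(p→/kasmol, c→gri)
<< created
>> filer.openup(p→/zezo)
<< stoso
>> jar.holds(k→studru)
<< no
>> dayspinner.lastday()
<< 2112-05-31
>> jar.pull(k→fo)
<< -387

Answer: 2112-05-31


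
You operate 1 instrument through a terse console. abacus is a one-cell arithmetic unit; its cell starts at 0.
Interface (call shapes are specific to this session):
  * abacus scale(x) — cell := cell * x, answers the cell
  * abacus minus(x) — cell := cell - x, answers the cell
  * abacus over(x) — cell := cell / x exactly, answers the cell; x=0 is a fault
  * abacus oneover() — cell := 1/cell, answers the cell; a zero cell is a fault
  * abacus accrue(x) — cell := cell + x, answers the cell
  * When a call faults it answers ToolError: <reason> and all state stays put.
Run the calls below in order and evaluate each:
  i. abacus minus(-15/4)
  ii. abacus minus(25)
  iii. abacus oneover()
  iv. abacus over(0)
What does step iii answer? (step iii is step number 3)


→ abacus minus(-15/4)
← 15/4
→ abacus minus(25)
← -85/4
→ abacus oneover()
← -4/85
→ abacus over(0)
← ToolError: division by zero

Answer: -4/85


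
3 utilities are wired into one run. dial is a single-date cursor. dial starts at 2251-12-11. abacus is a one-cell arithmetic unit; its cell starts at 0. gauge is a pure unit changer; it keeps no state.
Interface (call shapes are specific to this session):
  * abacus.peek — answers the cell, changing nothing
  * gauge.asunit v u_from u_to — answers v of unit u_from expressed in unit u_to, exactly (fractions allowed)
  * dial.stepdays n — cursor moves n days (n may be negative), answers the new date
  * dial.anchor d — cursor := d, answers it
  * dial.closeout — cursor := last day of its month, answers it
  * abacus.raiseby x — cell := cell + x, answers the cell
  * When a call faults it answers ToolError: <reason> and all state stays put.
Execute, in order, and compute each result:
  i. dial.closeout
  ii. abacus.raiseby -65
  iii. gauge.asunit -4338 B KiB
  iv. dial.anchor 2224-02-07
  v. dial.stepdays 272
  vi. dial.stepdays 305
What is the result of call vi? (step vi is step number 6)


CALL dial.closeout[]
RET  2251-12-31
CALL abacus.raiseby[x: -65]
RET  -65
CALL gauge.asunit[v: -4338; u_from: B; u_to: KiB]
RET  -2169/512
CALL dial.anchor[d: 2224-02-07]
RET  2224-02-07
CALL dial.stepdays[n: 272]
RET  2224-11-05
CALL dial.stepdays[n: 305]
RET  2225-09-06

Answer: 2225-09-06


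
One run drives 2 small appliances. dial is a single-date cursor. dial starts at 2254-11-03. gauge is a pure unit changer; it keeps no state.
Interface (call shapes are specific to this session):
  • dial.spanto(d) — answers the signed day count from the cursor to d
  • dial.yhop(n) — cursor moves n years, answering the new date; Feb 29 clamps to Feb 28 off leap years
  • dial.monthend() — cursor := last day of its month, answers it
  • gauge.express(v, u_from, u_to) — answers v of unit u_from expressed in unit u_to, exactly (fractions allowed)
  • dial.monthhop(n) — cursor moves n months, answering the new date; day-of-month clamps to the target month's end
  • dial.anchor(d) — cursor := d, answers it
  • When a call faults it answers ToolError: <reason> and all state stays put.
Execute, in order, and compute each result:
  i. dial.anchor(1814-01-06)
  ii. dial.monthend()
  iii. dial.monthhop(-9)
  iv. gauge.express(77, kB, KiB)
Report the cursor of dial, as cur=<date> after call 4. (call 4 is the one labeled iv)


·→ anchor(d=1814-01-06)
·← 1814-01-06
·→ monthend()
·← 1814-01-31
·→ monthhop(n=-9)
·← 1813-04-30
·→ express(v=77, u_from=kB, u_to=KiB)
·← 9625/128

Answer: cur=1813-04-30


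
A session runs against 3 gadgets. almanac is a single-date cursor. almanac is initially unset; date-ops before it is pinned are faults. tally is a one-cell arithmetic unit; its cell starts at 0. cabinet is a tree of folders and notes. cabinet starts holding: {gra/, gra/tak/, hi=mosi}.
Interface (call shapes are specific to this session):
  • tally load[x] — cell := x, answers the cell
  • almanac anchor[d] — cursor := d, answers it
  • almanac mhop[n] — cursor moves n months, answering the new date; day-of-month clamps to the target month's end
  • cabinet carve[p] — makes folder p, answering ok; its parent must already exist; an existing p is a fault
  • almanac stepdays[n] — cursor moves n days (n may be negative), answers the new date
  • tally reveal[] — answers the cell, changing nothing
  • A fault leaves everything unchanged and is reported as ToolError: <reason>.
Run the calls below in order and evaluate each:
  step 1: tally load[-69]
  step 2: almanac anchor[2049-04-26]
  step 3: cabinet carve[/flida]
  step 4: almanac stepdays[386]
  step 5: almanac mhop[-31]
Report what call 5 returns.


% tally load(x→-69) => -69
% almanac anchor(d→2049-04-26) => 2049-04-26
% cabinet carve(p→/flida) => ok
% almanac stepdays(n→386) => 2050-05-17
% almanac mhop(n→-31) => 2047-10-17

Answer: 2047-10-17


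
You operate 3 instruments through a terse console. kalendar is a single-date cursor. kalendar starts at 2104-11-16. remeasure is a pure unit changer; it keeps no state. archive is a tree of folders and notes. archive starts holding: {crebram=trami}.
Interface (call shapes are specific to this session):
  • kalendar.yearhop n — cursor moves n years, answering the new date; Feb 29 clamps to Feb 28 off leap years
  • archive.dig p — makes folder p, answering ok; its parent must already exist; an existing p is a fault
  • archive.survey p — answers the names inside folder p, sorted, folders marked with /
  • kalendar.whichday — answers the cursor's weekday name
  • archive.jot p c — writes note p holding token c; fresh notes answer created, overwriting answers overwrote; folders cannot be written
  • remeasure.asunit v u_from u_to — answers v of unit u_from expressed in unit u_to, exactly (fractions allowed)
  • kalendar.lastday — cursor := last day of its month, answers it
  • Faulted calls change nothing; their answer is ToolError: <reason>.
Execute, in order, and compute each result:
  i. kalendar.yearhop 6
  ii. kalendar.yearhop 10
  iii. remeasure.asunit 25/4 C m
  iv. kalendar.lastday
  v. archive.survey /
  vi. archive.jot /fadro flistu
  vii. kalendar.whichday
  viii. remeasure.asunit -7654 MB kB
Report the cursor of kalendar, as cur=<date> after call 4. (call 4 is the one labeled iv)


Answer: cur=2120-11-30

Derivation:
Step: yearhop[n: 6]
Result: 2110-11-16
Step: yearhop[n: 10]
Result: 2120-11-16
Step: asunit[v: 25/4; u_from: C; u_to: m]
Result: ToolError: incompatible units
Step: lastday[]
Result: 2120-11-30
Step: survey[p: /]
Result: [crebram]
Step: jot[p: /fadro; c: flistu]
Result: created
Step: whichday[]
Result: Saturday
Step: asunit[v: -7654; u_from: MB; u_to: kB]
Result: -7654000


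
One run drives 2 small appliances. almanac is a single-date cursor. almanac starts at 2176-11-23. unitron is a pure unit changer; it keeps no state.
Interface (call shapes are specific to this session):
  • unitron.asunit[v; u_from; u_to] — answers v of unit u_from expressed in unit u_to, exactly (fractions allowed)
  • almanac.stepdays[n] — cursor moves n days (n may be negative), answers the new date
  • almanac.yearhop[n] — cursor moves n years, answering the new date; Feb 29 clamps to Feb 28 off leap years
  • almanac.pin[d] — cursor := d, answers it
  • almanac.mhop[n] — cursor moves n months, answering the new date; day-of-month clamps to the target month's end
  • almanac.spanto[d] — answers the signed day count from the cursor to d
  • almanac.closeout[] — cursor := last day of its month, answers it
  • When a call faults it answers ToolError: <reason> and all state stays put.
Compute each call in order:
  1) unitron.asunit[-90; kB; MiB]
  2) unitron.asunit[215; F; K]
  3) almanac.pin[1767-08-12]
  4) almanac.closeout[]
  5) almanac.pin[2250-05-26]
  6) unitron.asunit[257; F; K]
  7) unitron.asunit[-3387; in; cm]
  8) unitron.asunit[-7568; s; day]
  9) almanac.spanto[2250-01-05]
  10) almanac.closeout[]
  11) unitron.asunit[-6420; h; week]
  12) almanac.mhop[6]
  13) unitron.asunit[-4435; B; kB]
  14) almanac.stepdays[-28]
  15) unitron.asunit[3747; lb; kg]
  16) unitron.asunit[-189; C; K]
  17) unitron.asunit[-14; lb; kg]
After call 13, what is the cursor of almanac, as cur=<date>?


! 1. asunit(-90, kB, MiB) : -5625/65536
! 2. asunit(215, F, K) : 22489/60
! 3. pin(1767-08-12) : 1767-08-12
! 4. closeout() : 1767-08-31
! 5. pin(2250-05-26) : 2250-05-26
! 6. asunit(257, F, K) : 7963/20
! 7. asunit(-3387, in, cm) : -430149/50
! 8. asunit(-7568, s, day) : -473/5400
! 9. spanto(2250-01-05) : -141
! 10. closeout() : 2250-05-31
! 11. asunit(-6420, h, week) : -535/14
! 12. mhop(6) : 2250-11-30
! 13. asunit(-4435, B, kB) : -887/200
! 14. stepdays(-28) : 2250-11-02
! 15. asunit(3747, lb, kg) : 169961061039/100000000
! 16. asunit(-189, C, K) : 1683/20
! 17. asunit(-14, lb, kg) : -317514659/50000000

Answer: cur=2250-11-30


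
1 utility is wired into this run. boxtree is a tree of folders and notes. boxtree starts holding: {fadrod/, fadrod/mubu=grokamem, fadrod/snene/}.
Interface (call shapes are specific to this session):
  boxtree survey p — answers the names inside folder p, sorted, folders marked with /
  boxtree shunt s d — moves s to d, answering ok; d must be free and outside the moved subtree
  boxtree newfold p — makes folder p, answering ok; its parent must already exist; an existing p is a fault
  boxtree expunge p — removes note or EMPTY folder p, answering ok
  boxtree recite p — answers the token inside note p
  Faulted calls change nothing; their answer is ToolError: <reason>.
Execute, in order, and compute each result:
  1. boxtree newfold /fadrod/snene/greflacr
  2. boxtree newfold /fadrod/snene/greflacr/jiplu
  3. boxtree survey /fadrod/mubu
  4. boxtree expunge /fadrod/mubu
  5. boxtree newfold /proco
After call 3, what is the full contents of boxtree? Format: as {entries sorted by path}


Answer: {fadrod/, fadrod/mubu=grokamem, fadrod/snene/, fadrod/snene/greflacr/, fadrod/snene/greflacr/jiplu/}

Derivation:
Using boxtree newfold(p='/fadrod/snene/greflacr'), which returns ok.
Using boxtree newfold(p='/fadrod/snene/greflacr/jiplu'), — result: ok.
Next I call boxtree survey(p='/fadrod/mubu'), and get ToolError: not a directory.
Then boxtree expunge(p='/fadrod/mubu'), and observe ok.
I try boxtree newfold(p='/proco'), giving ok.


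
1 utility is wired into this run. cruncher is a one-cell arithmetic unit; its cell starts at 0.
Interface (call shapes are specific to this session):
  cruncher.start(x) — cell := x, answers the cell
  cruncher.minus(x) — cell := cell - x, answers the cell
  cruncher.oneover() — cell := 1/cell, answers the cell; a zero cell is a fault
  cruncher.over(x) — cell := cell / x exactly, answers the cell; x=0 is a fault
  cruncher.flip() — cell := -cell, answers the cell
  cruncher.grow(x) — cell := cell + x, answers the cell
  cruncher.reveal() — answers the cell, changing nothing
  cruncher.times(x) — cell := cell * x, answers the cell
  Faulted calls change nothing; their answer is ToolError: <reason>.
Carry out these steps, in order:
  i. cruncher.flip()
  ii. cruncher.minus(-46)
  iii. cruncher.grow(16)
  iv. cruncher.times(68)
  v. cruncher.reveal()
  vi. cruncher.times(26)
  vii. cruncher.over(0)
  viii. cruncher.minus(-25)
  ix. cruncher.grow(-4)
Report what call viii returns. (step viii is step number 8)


Answer: 109641

Derivation:
Now I run cruncher.flip(), giving 0.
Using cruncher.minus with x: -46, — result: 46.
I call cruncher.grow with x: 16, and get 62.
Next I call cruncher.times with x: 68, which returns 4216.
I invoke cruncher.reveal(), → 4216.
I try cruncher.times with x: 26, which returns 109616.
I invoke cruncher.over with x: 0, — result: ToolError: division by zero.
I try cruncher.minus with x: -25, yielding 109641.
Then cruncher.grow with x: -4, and observe 109637.


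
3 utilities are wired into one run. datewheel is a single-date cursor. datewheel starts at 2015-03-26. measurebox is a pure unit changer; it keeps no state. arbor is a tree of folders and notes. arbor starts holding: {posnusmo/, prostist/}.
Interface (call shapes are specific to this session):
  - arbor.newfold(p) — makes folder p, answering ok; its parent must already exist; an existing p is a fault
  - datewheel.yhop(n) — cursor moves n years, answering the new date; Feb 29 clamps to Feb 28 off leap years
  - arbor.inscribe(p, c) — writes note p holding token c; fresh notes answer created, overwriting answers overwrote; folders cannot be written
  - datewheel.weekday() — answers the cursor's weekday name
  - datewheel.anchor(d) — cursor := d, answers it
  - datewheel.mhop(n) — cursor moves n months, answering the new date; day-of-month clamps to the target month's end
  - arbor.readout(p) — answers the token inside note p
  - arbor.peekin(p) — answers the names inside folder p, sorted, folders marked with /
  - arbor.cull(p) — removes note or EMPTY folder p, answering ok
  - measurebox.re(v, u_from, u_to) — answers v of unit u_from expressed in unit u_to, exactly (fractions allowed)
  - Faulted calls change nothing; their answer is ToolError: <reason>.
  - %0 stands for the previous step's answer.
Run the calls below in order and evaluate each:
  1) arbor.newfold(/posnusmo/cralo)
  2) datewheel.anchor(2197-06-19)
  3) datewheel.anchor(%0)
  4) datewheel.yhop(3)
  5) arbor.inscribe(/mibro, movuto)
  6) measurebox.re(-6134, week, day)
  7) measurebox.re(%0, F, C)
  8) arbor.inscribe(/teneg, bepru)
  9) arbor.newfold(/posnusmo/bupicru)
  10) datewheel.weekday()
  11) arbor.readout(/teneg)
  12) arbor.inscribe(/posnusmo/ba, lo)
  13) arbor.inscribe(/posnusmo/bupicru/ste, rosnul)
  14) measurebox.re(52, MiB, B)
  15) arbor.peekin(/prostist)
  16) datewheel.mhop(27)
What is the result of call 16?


Answer: 2202-09-19

Derivation:
# arbor.newfold(p: /posnusmo/cralo) -> ok
# datewheel.anchor(d: 2197-06-19) -> 2197-06-19
# datewheel.anchor(d: %0) -> 2197-06-19
# datewheel.yhop(n: 3) -> 2200-06-19
# arbor.inscribe(p: /mibro, c: movuto) -> created
# measurebox.re(v: -6134, u_from: week, u_to: day) -> -42938
# measurebox.re(v: %0, u_from: F, u_to: C) -> -214850/9
# arbor.inscribe(p: /teneg, c: bepru) -> created
# arbor.newfold(p: /posnusmo/bupicru) -> ok
# datewheel.weekday() -> Thursday
# arbor.readout(p: /teneg) -> bepru
# arbor.inscribe(p: /posnusmo/ba, c: lo) -> created
# arbor.inscribe(p: /posnusmo/bupicru/ste, c: rosnul) -> created
# measurebox.re(v: 52, u_from: MiB, u_to: B) -> 54525952
# arbor.peekin(p: /prostist) -> []
# datewheel.mhop(n: 27) -> 2202-09-19


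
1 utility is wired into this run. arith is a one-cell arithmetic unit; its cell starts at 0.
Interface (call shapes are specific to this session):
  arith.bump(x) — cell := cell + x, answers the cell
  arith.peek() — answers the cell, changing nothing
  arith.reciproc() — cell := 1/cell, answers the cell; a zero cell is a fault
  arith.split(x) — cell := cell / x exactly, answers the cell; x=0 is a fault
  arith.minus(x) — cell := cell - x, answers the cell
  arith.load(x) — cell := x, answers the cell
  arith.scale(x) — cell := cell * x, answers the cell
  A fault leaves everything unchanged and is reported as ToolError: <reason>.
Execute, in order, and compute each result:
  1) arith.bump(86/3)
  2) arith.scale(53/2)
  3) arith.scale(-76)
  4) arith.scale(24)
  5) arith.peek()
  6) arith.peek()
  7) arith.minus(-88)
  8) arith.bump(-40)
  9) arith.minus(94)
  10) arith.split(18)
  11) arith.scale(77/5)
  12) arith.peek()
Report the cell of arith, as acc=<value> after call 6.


# arith.bump(x→86/3) => 86/3
# arith.scale(x→53/2) => 2279/3
# arith.scale(x→-76) => -173204/3
# arith.scale(x→24) => -1385632
# arith.peek() => -1385632
# arith.peek() => -1385632
# arith.minus(x→-88) => -1385544
# arith.bump(x→-40) => -1385584
# arith.minus(x→94) => -1385678
# arith.split(x→18) => -692839/9
# arith.scale(x→77/5) => -53348603/45
# arith.peek() => -53348603/45

Answer: acc=-1385632
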